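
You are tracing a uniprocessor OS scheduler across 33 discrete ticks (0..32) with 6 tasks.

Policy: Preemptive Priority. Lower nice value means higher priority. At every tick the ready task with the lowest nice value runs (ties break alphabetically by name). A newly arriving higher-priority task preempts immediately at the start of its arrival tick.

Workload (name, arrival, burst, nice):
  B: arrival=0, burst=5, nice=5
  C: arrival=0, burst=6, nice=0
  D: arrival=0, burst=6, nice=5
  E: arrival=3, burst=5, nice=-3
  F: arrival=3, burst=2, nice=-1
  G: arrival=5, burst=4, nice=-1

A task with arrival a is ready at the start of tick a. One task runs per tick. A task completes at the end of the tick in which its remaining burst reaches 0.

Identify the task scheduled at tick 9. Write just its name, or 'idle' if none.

running at tick 9 = F

t=0: ready={B,C,D} → run C
t=1: ready={B,C,D} → run C
t=2: ready={B,C,D} → run C
t=3: ready={B,C,D,E,F} → run E
t=4: ready={B,C,D,E,F} → run E
t=5: ready={B,C,D,E,F,G} → run E
t=6: ready={B,C,D,E,F,G} → run E
t=7: ready={B,C,D,E,F,G} → run E
t=8: ready={B,C,D,F,G} → run F
t=9: ready={B,C,D,F,G} → run F
t=10: ready={B,C,D,G} → run G
t=11: ready={B,C,D,G} → run G
t=12: ready={B,C,D,G} → run G
t=13: ready={B,C,D,G} → run G
t=14: ready={B,C,D} → run C
t=15: ready={B,C,D} → run C
t=16: ready={B,C,D} → run C
t=17: ready={B,D} → run B
t=18: ready={B,D} → run B
t=19: ready={B,D} → run B
t=20: ready={B,D} → run B
t=21: ready={B,D} → run B
t=22: ready={D} → run D
t=23: ready={D} → run D
t=24: ready={D} → run D
t=25: ready={D} → run D
t=26: ready={D} → run D
t=27: ready={D} → run D
t=28: (idle)
t=29: (idle)
t=30: (idle)
t=31: (idle)
t=32: (idle)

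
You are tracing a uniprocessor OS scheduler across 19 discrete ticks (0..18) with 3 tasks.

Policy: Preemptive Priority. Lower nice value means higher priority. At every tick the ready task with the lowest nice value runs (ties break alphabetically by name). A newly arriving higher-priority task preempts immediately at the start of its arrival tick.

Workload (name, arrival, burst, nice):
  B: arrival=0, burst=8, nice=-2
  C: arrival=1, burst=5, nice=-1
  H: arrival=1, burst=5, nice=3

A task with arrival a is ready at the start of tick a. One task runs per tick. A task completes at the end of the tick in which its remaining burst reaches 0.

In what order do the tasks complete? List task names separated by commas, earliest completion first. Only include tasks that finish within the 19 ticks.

completion order = B, C, H

t=0: ready={B} → run B
t=1: ready={B,C,H} → run B
t=2: ready={B,C,H} → run B
t=3: ready={B,C,H} → run B
t=4: ready={B,C,H} → run B
t=5: ready={B,C,H} → run B
t=6: ready={B,C,H} → run B
t=7: ready={B,C,H} → run B
t=8: ready={C,H} → run C
t=9: ready={C,H} → run C
t=10: ready={C,H} → run C
t=11: ready={C,H} → run C
t=12: ready={C,H} → run C
t=13: ready={H} → run H
t=14: ready={H} → run H
t=15: ready={H} → run H
t=16: ready={H} → run H
t=17: ready={H} → run H
t=18: (idle)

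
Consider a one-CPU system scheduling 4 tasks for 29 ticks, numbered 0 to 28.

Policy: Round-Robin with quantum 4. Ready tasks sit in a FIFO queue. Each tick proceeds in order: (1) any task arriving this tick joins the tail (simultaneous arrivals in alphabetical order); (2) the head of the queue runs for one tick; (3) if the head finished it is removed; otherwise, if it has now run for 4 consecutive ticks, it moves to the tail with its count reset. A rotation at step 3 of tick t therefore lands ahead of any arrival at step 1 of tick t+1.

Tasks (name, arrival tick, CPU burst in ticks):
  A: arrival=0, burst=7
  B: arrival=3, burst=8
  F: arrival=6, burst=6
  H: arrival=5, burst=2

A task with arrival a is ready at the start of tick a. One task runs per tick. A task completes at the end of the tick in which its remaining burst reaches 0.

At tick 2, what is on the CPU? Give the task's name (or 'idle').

running at tick 2 = A

t=0: queue=[A] q_used=0 → run A
t=1: queue=[A] q_used=1 → run A
t=2: queue=[A] q_used=2 → run A
t=3: queue=[A,B] q_used=3 → run A
t=4: queue=[B,A] q_used=0 → run B
t=5: queue=[B,A,H] q_used=1 → run B
t=6: queue=[B,A,H,F] q_used=2 → run B
t=7: queue=[B,A,H,F] q_used=3 → run B
t=8: queue=[A,H,F,B] q_used=0 → run A
t=9: queue=[A,H,F,B] q_used=1 → run A
t=10: queue=[A,H,F,B] q_used=2 → run A
t=11: queue=[H,F,B] q_used=0 → run H
t=12: queue=[H,F,B] q_used=1 → run H
t=13: queue=[F,B] q_used=0 → run F
t=14: queue=[F,B] q_used=1 → run F
t=15: queue=[F,B] q_used=2 → run F
t=16: queue=[F,B] q_used=3 → run F
t=17: queue=[B,F] q_used=0 → run B
t=18: queue=[B,F] q_used=1 → run B
t=19: queue=[B,F] q_used=2 → run B
t=20: queue=[B,F] q_used=3 → run B
t=21: queue=[F] q_used=0 → run F
t=22: queue=[F] q_used=1 → run F
t=23: (idle)
t=24: (idle)
t=25: (idle)
t=26: (idle)
t=27: (idle)
t=28: (idle)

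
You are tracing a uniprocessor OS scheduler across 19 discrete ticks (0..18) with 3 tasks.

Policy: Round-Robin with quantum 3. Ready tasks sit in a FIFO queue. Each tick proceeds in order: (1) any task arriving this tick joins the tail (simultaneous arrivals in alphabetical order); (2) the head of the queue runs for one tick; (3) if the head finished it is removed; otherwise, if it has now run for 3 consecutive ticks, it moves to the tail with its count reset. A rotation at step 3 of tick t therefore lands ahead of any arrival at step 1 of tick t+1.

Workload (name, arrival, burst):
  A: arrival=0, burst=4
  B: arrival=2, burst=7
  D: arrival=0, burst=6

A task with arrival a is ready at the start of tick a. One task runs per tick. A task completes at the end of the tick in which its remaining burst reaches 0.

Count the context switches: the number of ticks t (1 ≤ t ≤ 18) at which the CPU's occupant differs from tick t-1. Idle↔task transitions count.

t=0: queue=[A,D] q_used=0 → run A
t=1: queue=[A,D] q_used=1 → run A
t=2: queue=[A,D,B] q_used=2 → run A
t=3: queue=[D,B,A] q_used=0 → run D
t=4: queue=[D,B,A] q_used=1 → run D
t=5: queue=[D,B,A] q_used=2 → run D
t=6: queue=[B,A,D] q_used=0 → run B
t=7: queue=[B,A,D] q_used=1 → run B
t=8: queue=[B,A,D] q_used=2 → run B
t=9: queue=[A,D,B] q_used=0 → run A
t=10: queue=[D,B] q_used=0 → run D
t=11: queue=[D,B] q_used=1 → run D
t=12: queue=[D,B] q_used=2 → run D
t=13: queue=[B] q_used=0 → run B
t=14: queue=[B] q_used=1 → run B
t=15: queue=[B] q_used=2 → run B
t=16: queue=[B] q_used=0 → run B
t=17: (idle)
t=18: (idle)

context switches = 6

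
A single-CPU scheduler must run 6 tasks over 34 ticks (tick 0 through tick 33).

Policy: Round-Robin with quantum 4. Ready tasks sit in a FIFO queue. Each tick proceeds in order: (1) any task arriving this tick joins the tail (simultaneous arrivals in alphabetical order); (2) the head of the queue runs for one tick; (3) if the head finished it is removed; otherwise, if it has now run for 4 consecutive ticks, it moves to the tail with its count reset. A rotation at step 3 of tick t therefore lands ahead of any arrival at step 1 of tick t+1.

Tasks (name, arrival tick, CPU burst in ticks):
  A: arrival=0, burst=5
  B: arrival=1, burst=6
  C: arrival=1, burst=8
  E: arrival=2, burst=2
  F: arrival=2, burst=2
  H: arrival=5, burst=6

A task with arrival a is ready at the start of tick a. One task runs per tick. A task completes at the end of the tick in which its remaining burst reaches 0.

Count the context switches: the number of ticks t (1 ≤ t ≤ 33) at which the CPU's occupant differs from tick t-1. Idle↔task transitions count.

context switches = 10

t=0: queue=[A] q_used=0 → run A
t=1: queue=[A,B,C] q_used=1 → run A
t=2: queue=[A,B,C,E,F] q_used=2 → run A
t=3: queue=[A,B,C,E,F] q_used=3 → run A
t=4: queue=[B,C,E,F,A] q_used=0 → run B
t=5: queue=[B,C,E,F,A,H] q_used=1 → run B
t=6: queue=[B,C,E,F,A,H] q_used=2 → run B
t=7: queue=[B,C,E,F,A,H] q_used=3 → run B
t=8: queue=[C,E,F,A,H,B] q_used=0 → run C
t=9: queue=[C,E,F,A,H,B] q_used=1 → run C
t=10: queue=[C,E,F,A,H,B] q_used=2 → run C
t=11: queue=[C,E,F,A,H,B] q_used=3 → run C
t=12: queue=[E,F,A,H,B,C] q_used=0 → run E
t=13: queue=[E,F,A,H,B,C] q_used=1 → run E
t=14: queue=[F,A,H,B,C] q_used=0 → run F
t=15: queue=[F,A,H,B,C] q_used=1 → run F
t=16: queue=[A,H,B,C] q_used=0 → run A
t=17: queue=[H,B,C] q_used=0 → run H
t=18: queue=[H,B,C] q_used=1 → run H
t=19: queue=[H,B,C] q_used=2 → run H
t=20: queue=[H,B,C] q_used=3 → run H
t=21: queue=[B,C,H] q_used=0 → run B
t=22: queue=[B,C,H] q_used=1 → run B
t=23: queue=[C,H] q_used=0 → run C
t=24: queue=[C,H] q_used=1 → run C
t=25: queue=[C,H] q_used=2 → run C
t=26: queue=[C,H] q_used=3 → run C
t=27: queue=[H] q_used=0 → run H
t=28: queue=[H] q_used=1 → run H
t=29: (idle)
t=30: (idle)
t=31: (idle)
t=32: (idle)
t=33: (idle)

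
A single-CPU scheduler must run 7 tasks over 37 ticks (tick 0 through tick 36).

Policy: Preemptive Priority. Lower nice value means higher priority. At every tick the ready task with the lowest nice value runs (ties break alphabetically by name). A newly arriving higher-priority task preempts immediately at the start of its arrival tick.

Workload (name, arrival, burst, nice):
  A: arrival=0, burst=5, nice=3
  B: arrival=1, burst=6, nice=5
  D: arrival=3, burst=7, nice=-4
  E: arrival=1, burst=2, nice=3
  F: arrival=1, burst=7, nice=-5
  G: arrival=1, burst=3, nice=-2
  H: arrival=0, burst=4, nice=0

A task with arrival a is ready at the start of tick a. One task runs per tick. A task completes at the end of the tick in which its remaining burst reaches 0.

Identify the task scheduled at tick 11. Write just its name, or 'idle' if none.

running at tick 11 = D

t=0: ready={A,H} → run H
t=1: ready={A,B,E,F,G,H} → run F
t=2: ready={A,B,E,F,G,H} → run F
t=3: ready={A,B,D,E,F,G,H} → run F
t=4: ready={A,B,D,E,F,G,H} → run F
t=5: ready={A,B,D,E,F,G,H} → run F
t=6: ready={A,B,D,E,F,G,H} → run F
t=7: ready={A,B,D,E,F,G,H} → run F
t=8: ready={A,B,D,E,G,H} → run D
t=9: ready={A,B,D,E,G,H} → run D
t=10: ready={A,B,D,E,G,H} → run D
t=11: ready={A,B,D,E,G,H} → run D
t=12: ready={A,B,D,E,G,H} → run D
t=13: ready={A,B,D,E,G,H} → run D
t=14: ready={A,B,D,E,G,H} → run D
t=15: ready={A,B,E,G,H} → run G
t=16: ready={A,B,E,G,H} → run G
t=17: ready={A,B,E,G,H} → run G
t=18: ready={A,B,E,H} → run H
t=19: ready={A,B,E,H} → run H
t=20: ready={A,B,E,H} → run H
t=21: ready={A,B,E} → run A
t=22: ready={A,B,E} → run A
t=23: ready={A,B,E} → run A
t=24: ready={A,B,E} → run A
t=25: ready={A,B,E} → run A
t=26: ready={B,E} → run E
t=27: ready={B,E} → run E
t=28: ready={B} → run B
t=29: ready={B} → run B
t=30: ready={B} → run B
t=31: ready={B} → run B
t=32: ready={B} → run B
t=33: ready={B} → run B
t=34: (idle)
t=35: (idle)
t=36: (idle)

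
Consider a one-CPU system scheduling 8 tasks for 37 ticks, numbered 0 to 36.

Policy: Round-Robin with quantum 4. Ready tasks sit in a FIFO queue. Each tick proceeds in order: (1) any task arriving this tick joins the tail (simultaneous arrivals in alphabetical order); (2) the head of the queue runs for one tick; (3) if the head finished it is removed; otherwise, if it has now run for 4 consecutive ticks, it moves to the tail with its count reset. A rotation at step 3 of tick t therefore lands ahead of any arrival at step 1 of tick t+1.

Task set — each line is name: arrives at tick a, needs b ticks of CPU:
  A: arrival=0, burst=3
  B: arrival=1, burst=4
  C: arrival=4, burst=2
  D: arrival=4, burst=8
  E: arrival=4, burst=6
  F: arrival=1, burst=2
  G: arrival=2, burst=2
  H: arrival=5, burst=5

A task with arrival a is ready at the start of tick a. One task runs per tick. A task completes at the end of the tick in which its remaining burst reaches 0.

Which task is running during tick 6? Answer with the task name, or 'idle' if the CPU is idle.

running at tick 6 = B

t=0: queue=[A] q_used=0 → run A
t=1: queue=[A,B,F] q_used=1 → run A
t=2: queue=[A,B,F,G] q_used=2 → run A
t=3: queue=[B,F,G] q_used=0 → run B
t=4: queue=[B,F,G,C,D,E] q_used=1 → run B
t=5: queue=[B,F,G,C,D,E,H] q_used=2 → run B
t=6: queue=[B,F,G,C,D,E,H] q_used=3 → run B
t=7: queue=[F,G,C,D,E,H] q_used=0 → run F
t=8: queue=[F,G,C,D,E,H] q_used=1 → run F
t=9: queue=[G,C,D,E,H] q_used=0 → run G
t=10: queue=[G,C,D,E,H] q_used=1 → run G
t=11: queue=[C,D,E,H] q_used=0 → run C
t=12: queue=[C,D,E,H] q_used=1 → run C
t=13: queue=[D,E,H] q_used=0 → run D
t=14: queue=[D,E,H] q_used=1 → run D
t=15: queue=[D,E,H] q_used=2 → run D
t=16: queue=[D,E,H] q_used=3 → run D
t=17: queue=[E,H,D] q_used=0 → run E
t=18: queue=[E,H,D] q_used=1 → run E
t=19: queue=[E,H,D] q_used=2 → run E
t=20: queue=[E,H,D] q_used=3 → run E
t=21: queue=[H,D,E] q_used=0 → run H
t=22: queue=[H,D,E] q_used=1 → run H
t=23: queue=[H,D,E] q_used=2 → run H
t=24: queue=[H,D,E] q_used=3 → run H
t=25: queue=[D,E,H] q_used=0 → run D
t=26: queue=[D,E,H] q_used=1 → run D
t=27: queue=[D,E,H] q_used=2 → run D
t=28: queue=[D,E,H] q_used=3 → run D
t=29: queue=[E,H] q_used=0 → run E
t=30: queue=[E,H] q_used=1 → run E
t=31: queue=[H] q_used=0 → run H
t=32: (idle)
t=33: (idle)
t=34: (idle)
t=35: (idle)
t=36: (idle)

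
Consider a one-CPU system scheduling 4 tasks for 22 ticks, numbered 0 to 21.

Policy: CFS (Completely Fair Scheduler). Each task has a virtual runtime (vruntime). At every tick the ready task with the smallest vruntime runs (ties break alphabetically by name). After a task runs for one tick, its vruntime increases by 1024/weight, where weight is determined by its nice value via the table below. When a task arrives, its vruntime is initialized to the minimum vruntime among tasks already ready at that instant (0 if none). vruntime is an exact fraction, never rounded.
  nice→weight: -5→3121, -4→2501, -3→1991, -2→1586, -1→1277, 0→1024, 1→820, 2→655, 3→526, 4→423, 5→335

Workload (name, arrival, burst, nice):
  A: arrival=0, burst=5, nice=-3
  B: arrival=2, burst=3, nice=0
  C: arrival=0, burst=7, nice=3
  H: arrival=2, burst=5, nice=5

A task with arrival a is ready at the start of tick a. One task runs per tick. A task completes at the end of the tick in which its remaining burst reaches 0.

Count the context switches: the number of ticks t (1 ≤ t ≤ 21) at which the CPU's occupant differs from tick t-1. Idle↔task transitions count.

t=0: vr[A=0 C=0] → run A
t=1: vr[A=1024/1991 C=0] → run C
t=2: vr[A=1024/1991 B=1024/1991 C=512/263 H=1024/1991] → run A
t=3: vr[A=2048/1991 B=1024/1991 C=512/263 H=1024/1991] → run B
t=4: vr[A=2048/1991 B=3015/1991 C=512/263 H=1024/1991] → run H
t=5: vr[A=2048/1991 B=3015/1991 C=512/263 H=2381824/666985] → run A
t=6: vr[A=3072/1991 B=3015/1991 C=512/263 H=2381824/666985] → run B
t=7: vr[A=3072/1991 B=5006/1991 C=512/263 H=2381824/666985] → run A
t=8: vr[A=4096/1991 B=5006/1991 C=512/263 H=2381824/666985] → run C
t=9: vr[A=4096/1991 B=5006/1991 C=1024/263 H=2381824/666985] → run A
t=10: vr[B=5006/1991 C=1024/263 H=2381824/666985] → run B
t=11: vr[C=1024/263 H=2381824/666985] → run H
t=12: vr[C=1024/263 H=4420608/666985] → run C
t=13: vr[C=1536/263 H=4420608/666985] → run C
t=14: vr[C=2048/263 H=4420608/666985] → run H
t=15: vr[C=2048/263 H=6459392/666985] → run C
t=16: vr[C=2560/263 H=6459392/666985] → run H
t=17: vr[C=2560/263 H=8498176/666985] → run C
t=18: vr[C=3072/263 H=8498176/666985] → run C
t=19: vr[H=8498176/666985] → run H
t=20: (idle)
t=21: (idle)

context switches = 18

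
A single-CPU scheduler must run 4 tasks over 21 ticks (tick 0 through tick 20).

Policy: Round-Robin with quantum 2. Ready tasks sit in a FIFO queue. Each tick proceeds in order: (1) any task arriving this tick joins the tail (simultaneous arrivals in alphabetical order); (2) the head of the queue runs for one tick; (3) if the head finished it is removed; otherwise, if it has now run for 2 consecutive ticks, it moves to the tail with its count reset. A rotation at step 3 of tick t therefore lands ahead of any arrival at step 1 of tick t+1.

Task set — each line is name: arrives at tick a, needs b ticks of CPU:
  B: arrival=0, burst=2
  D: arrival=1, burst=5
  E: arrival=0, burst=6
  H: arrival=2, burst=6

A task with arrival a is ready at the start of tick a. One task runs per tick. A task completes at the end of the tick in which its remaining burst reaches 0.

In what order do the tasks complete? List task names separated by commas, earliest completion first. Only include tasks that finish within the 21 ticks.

completion order = B, E, D, H

t=0: queue=[B,E] q_used=0 → run B
t=1: queue=[B,E,D] q_used=1 → run B
t=2: queue=[E,D,H] q_used=0 → run E
t=3: queue=[E,D,H] q_used=1 → run E
t=4: queue=[D,H,E] q_used=0 → run D
t=5: queue=[D,H,E] q_used=1 → run D
t=6: queue=[H,E,D] q_used=0 → run H
t=7: queue=[H,E,D] q_used=1 → run H
t=8: queue=[E,D,H] q_used=0 → run E
t=9: queue=[E,D,H] q_used=1 → run E
t=10: queue=[D,H,E] q_used=0 → run D
t=11: queue=[D,H,E] q_used=1 → run D
t=12: queue=[H,E,D] q_used=0 → run H
t=13: queue=[H,E,D] q_used=1 → run H
t=14: queue=[E,D,H] q_used=0 → run E
t=15: queue=[E,D,H] q_used=1 → run E
t=16: queue=[D,H] q_used=0 → run D
t=17: queue=[H] q_used=0 → run H
t=18: queue=[H] q_used=1 → run H
t=19: (idle)
t=20: (idle)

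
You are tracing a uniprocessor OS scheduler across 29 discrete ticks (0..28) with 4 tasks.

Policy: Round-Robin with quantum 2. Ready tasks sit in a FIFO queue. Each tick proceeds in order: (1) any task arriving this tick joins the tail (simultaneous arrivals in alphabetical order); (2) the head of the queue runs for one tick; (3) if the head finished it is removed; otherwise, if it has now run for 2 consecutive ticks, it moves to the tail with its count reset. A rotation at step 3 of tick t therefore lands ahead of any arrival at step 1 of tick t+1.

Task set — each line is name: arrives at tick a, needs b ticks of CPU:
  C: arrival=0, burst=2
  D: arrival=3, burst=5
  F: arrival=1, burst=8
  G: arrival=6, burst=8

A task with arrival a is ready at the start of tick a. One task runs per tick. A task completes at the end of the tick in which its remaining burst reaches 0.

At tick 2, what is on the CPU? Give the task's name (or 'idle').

t=0: queue=[C] q_used=0 → run C
t=1: queue=[C,F] q_used=1 → run C
t=2: queue=[F] q_used=0 → run F
t=3: queue=[F,D] q_used=1 → run F
t=4: queue=[D,F] q_used=0 → run D
t=5: queue=[D,F] q_used=1 → run D
t=6: queue=[F,D,G] q_used=0 → run F
t=7: queue=[F,D,G] q_used=1 → run F
t=8: queue=[D,G,F] q_used=0 → run D
t=9: queue=[D,G,F] q_used=1 → run D
t=10: queue=[G,F,D] q_used=0 → run G
t=11: queue=[G,F,D] q_used=1 → run G
t=12: queue=[F,D,G] q_used=0 → run F
t=13: queue=[F,D,G] q_used=1 → run F
t=14: queue=[D,G,F] q_used=0 → run D
t=15: queue=[G,F] q_used=0 → run G
t=16: queue=[G,F] q_used=1 → run G
t=17: queue=[F,G] q_used=0 → run F
t=18: queue=[F,G] q_used=1 → run F
t=19: queue=[G] q_used=0 → run G
t=20: queue=[G] q_used=1 → run G
t=21: queue=[G] q_used=0 → run G
t=22: queue=[G] q_used=1 → run G
t=23: (idle)
t=24: (idle)
t=25: (idle)
t=26: (idle)
t=27: (idle)
t=28: (idle)

running at tick 2 = F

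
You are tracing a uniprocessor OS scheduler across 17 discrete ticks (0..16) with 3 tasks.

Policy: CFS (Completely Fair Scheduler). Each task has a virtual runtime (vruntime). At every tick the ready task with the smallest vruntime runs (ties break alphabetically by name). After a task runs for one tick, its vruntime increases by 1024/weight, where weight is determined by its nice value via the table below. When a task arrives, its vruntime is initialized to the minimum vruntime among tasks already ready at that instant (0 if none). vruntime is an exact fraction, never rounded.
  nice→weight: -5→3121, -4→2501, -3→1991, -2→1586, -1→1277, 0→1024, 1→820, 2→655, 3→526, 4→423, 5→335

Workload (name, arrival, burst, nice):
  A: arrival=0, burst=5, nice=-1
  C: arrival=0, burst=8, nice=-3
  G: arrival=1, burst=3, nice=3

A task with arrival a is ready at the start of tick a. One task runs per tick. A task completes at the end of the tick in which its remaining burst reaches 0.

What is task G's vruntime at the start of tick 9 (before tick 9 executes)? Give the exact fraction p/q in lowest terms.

t=0: vr[A=0 C=0] → run A
t=1: vr[A=1024/1277 C=0 G=0] → run C
t=2: vr[A=1024/1277 C=1024/1991 G=0] → run G
t=3: vr[A=1024/1277 C=1024/1991 G=512/263] → run C
t=4: vr[A=1024/1277 C=2048/1991 G=512/263] → run A
t=5: vr[A=2048/1277 C=2048/1991 G=512/263] → run C
t=6: vr[A=2048/1277 C=3072/1991 G=512/263] → run C
t=7: vr[A=2048/1277 C=4096/1991 G=512/263] → run A
t=8: vr[A=3072/1277 C=4096/1991 G=512/263] → run G
t=9: vr[A=3072/1277 C=4096/1991 G=1024/263] → run C
t=10: vr[A=3072/1277 C=5120/1991 G=1024/263] → run A
t=11: vr[A=4096/1277 C=5120/1991 G=1024/263] → run C
t=12: vr[A=4096/1277 C=6144/1991 G=1024/263] → run C
t=13: vr[A=4096/1277 C=7168/1991 G=1024/263] → run A
t=14: vr[C=7168/1991 G=1024/263] → run C
t=15: vr[G=1024/263] → run G
t=16: (idle)

vruntime(G, start of tick 9) = 1024/263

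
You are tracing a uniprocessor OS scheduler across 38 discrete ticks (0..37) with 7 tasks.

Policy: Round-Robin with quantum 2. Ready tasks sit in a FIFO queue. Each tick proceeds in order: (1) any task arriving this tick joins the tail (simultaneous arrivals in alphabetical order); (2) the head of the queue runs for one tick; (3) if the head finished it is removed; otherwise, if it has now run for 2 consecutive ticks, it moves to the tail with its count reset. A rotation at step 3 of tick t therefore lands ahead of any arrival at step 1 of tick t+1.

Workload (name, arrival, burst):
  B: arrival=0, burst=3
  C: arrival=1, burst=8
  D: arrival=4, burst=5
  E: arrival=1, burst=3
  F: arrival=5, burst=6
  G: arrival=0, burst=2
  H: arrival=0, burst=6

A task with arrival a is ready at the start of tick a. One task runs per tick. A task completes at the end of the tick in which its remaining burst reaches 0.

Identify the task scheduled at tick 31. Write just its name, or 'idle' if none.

t=0: queue=[B,G,H] q_used=0 → run B
t=1: queue=[B,G,H,C,E] q_used=1 → run B
t=2: queue=[G,H,C,E,B] q_used=0 → run G
t=3: queue=[G,H,C,E,B] q_used=1 → run G
t=4: queue=[H,C,E,B,D] q_used=0 → run H
t=5: queue=[H,C,E,B,D,F] q_used=1 → run H
t=6: queue=[C,E,B,D,F,H] q_used=0 → run C
t=7: queue=[C,E,B,D,F,H] q_used=1 → run C
t=8: queue=[E,B,D,F,H,C] q_used=0 → run E
t=9: queue=[E,B,D,F,H,C] q_used=1 → run E
t=10: queue=[B,D,F,H,C,E] q_used=0 → run B
t=11: queue=[D,F,H,C,E] q_used=0 → run D
t=12: queue=[D,F,H,C,E] q_used=1 → run D
t=13: queue=[F,H,C,E,D] q_used=0 → run F
t=14: queue=[F,H,C,E,D] q_used=1 → run F
t=15: queue=[H,C,E,D,F] q_used=0 → run H
t=16: queue=[H,C,E,D,F] q_used=1 → run H
t=17: queue=[C,E,D,F,H] q_used=0 → run C
t=18: queue=[C,E,D,F,H] q_used=1 → run C
t=19: queue=[E,D,F,H,C] q_used=0 → run E
t=20: queue=[D,F,H,C] q_used=0 → run D
t=21: queue=[D,F,H,C] q_used=1 → run D
t=22: queue=[F,H,C,D] q_used=0 → run F
t=23: queue=[F,H,C,D] q_used=1 → run F
t=24: queue=[H,C,D,F] q_used=0 → run H
t=25: queue=[H,C,D,F] q_used=1 → run H
t=26: queue=[C,D,F] q_used=0 → run C
t=27: queue=[C,D,F] q_used=1 → run C
t=28: queue=[D,F,C] q_used=0 → run D
t=29: queue=[F,C] q_used=0 → run F
t=30: queue=[F,C] q_used=1 → run F
t=31: queue=[C] q_used=0 → run C
t=32: queue=[C] q_used=1 → run C
t=33: (idle)
t=34: (idle)
t=35: (idle)
t=36: (idle)
t=37: (idle)

running at tick 31 = C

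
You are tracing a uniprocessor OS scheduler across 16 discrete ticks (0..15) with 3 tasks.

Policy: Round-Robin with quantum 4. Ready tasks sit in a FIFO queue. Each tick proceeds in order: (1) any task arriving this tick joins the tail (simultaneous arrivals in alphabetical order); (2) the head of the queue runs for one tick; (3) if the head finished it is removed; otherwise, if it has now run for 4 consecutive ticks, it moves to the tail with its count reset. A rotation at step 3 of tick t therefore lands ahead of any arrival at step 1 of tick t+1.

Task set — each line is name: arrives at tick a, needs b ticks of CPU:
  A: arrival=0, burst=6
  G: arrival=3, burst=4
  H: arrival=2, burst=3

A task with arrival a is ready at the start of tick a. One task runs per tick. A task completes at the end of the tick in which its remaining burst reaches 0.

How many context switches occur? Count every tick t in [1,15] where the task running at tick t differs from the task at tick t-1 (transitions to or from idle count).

context switches = 4

t=0: queue=[A] q_used=0 → run A
t=1: queue=[A] q_used=1 → run A
t=2: queue=[A,H] q_used=2 → run A
t=3: queue=[A,H,G] q_used=3 → run A
t=4: queue=[H,G,A] q_used=0 → run H
t=5: queue=[H,G,A] q_used=1 → run H
t=6: queue=[H,G,A] q_used=2 → run H
t=7: queue=[G,A] q_used=0 → run G
t=8: queue=[G,A] q_used=1 → run G
t=9: queue=[G,A] q_used=2 → run G
t=10: queue=[G,A] q_used=3 → run G
t=11: queue=[A] q_used=0 → run A
t=12: queue=[A] q_used=1 → run A
t=13: (idle)
t=14: (idle)
t=15: (idle)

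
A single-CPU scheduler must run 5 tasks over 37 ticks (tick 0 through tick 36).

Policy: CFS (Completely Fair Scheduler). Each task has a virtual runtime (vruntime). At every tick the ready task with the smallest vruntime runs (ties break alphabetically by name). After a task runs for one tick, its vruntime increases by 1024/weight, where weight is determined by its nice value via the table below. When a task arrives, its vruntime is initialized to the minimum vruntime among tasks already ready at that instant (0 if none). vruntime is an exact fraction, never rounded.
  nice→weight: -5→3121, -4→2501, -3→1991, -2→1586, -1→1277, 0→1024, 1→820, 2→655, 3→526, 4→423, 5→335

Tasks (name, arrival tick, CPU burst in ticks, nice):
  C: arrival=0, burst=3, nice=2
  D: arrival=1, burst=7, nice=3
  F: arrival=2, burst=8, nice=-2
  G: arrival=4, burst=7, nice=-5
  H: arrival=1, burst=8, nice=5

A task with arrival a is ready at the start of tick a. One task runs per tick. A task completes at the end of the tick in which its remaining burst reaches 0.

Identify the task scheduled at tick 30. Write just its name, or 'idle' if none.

running at tick 30 = H

t=0: vr[C=0] → run C
t=1: vr[C=1024/655 D=1024/655 H=1024/655] → run C
t=2: vr[C=2048/655 D=1024/655 F=1024/655 H=1024/655] → run D
t=3: vr[C=2048/655 D=604672/172265 F=1024/655 H=1024/655] → run F
t=4: vr[C=2048/655 D=604672/172265 F=1147392/519415 G=1024/655 H=1024/655] → run G
t=5: vr[C=2048/655 D=604672/172265 F=1147392/519415 G=3866624/2044255 H=1024/655] → run H
t=6: vr[C=2048/655 D=604672/172265 F=1147392/519415 G=3866624/2044255 H=202752/43885] → run G
t=7: vr[C=2048/655 D=604672/172265 F=1147392/519415 G=4537344/2044255 H=202752/43885] → run F
t=8: vr[C=2048/655 D=604672/172265 F=1482752/519415 G=4537344/2044255 H=202752/43885] → run G
t=9: vr[C=2048/655 D=604672/172265 F=1482752/519415 G=5208064/2044255 H=202752/43885] → run G
t=10: vr[C=2048/655 D=604672/172265 F=1482752/519415 G=5878784/2044255 H=202752/43885] → run F
t=11: vr[C=2048/655 D=604672/172265 F=1818112/519415 G=5878784/2044255 H=202752/43885] → run G
t=12: vr[C=2048/655 D=604672/172265 F=1818112/519415 G=6549504/2044255 H=202752/43885] → run C
t=13: vr[D=604672/172265 F=1818112/519415 G=6549504/2044255 H=202752/43885] → run G
t=14: vr[D=604672/172265 F=1818112/519415 G=7220224/2044255 H=202752/43885] → run F
t=15: vr[D=604672/172265 F=2153472/519415 G=7220224/2044255 H=202752/43885] → run D
t=16: vr[D=940032/172265 F=2153472/519415 G=7220224/2044255 H=202752/43885] → run G
t=17: vr[D=940032/172265 F=2153472/519415 H=202752/43885] → run F
t=18: vr[D=940032/172265 F=2488832/519415 H=202752/43885] → run H
t=19: vr[D=940032/172265 F=2488832/519415 H=336896/43885] → run F
t=20: vr[D=940032/172265 F=2824192/519415 H=336896/43885] → run F
t=21: vr[D=940032/172265 F=3159552/519415 H=336896/43885] → run D
t=22: vr[D=1275392/172265 F=3159552/519415 H=336896/43885] → run F
t=23: vr[D=1275392/172265 H=336896/43885] → run D
t=24: vr[D=1610752/172265 H=336896/43885] → run H
t=25: vr[D=1610752/172265 H=94208/8777] → run D
t=26: vr[D=1946112/172265 H=94208/8777] → run H
t=27: vr[D=1946112/172265 H=605184/43885] → run D
t=28: vr[D=2281472/172265 H=605184/43885] → run D
t=29: vr[H=605184/43885] → run H
t=30: vr[H=739328/43885] → run H
t=31: vr[H=873472/43885] → run H
t=32: vr[H=1007616/43885] → run H
t=33: (idle)
t=34: (idle)
t=35: (idle)
t=36: (idle)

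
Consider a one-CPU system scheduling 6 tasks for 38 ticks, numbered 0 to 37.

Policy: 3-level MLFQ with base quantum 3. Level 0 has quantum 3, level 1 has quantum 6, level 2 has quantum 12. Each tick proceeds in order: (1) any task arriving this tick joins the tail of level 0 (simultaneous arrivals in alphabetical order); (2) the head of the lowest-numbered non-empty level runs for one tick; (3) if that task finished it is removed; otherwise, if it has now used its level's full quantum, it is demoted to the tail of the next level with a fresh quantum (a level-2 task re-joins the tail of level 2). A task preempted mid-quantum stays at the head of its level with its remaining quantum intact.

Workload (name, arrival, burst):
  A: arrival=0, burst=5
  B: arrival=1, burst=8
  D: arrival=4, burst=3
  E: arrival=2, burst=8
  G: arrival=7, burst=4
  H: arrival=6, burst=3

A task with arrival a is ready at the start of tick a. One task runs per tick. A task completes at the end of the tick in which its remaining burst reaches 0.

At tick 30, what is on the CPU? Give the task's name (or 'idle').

t=0: L0/L1/L2 = A/-/- → run A
t=1: L0/L1/L2 = AB/-/- → run A
t=2: L0/L1/L2 = ABE/-/- → run A
t=3: L0/L1/L2 = BE/A/- → run B
t=4: L0/L1/L2 = BED/A/- → run B
t=5: L0/L1/L2 = BED/A/- → run B
t=6: L0/L1/L2 = EDH/AB/- → run E
t=7: L0/L1/L2 = EDHG/AB/- → run E
t=8: L0/L1/L2 = EDHG/AB/- → run E
t=9: L0/L1/L2 = DHG/ABE/- → run D
t=10: L0/L1/L2 = DHG/ABE/- → run D
t=11: L0/L1/L2 = DHG/ABE/- → run D
t=12: L0/L1/L2 = HG/ABE/- → run H
t=13: L0/L1/L2 = HG/ABE/- → run H
t=14: L0/L1/L2 = HG/ABE/- → run H
t=15: L0/L1/L2 = G/ABE/- → run G
t=16: L0/L1/L2 = G/ABE/- → run G
t=17: L0/L1/L2 = G/ABE/- → run G
t=18: L0/L1/L2 = -/ABEG/- → run A
t=19: L0/L1/L2 = -/ABEG/- → run A
t=20: L0/L1/L2 = -/BEG/- → run B
t=21: L0/L1/L2 = -/BEG/- → run B
t=22: L0/L1/L2 = -/BEG/- → run B
t=23: L0/L1/L2 = -/BEG/- → run B
t=24: L0/L1/L2 = -/BEG/- → run B
t=25: L0/L1/L2 = -/EG/- → run E
t=26: L0/L1/L2 = -/EG/- → run E
t=27: L0/L1/L2 = -/EG/- → run E
t=28: L0/L1/L2 = -/EG/- → run E
t=29: L0/L1/L2 = -/EG/- → run E
t=30: L0/L1/L2 = -/G/- → run G
t=31: (idle)
t=32: (idle)
t=33: (idle)
t=34: (idle)
t=35: (idle)
t=36: (idle)
t=37: (idle)

running at tick 30 = G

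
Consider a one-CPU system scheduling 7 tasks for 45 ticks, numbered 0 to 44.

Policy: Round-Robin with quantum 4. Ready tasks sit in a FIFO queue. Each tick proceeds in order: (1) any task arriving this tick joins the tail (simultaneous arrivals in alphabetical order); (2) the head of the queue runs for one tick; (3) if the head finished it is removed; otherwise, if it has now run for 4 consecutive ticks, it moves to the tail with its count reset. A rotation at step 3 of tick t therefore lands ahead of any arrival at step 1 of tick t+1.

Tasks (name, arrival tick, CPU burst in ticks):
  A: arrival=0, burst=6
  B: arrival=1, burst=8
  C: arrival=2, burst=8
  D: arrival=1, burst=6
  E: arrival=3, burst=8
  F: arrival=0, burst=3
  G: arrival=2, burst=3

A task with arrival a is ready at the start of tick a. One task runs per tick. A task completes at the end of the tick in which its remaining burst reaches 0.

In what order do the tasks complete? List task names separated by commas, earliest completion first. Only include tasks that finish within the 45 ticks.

t=0: queue=[A,F] q_used=0 → run A
t=1: queue=[A,F,B,D] q_used=1 → run A
t=2: queue=[A,F,B,D,C,G] q_used=2 → run A
t=3: queue=[A,F,B,D,C,G,E] q_used=3 → run A
t=4: queue=[F,B,D,C,G,E,A] q_used=0 → run F
t=5: queue=[F,B,D,C,G,E,A] q_used=1 → run F
t=6: queue=[F,B,D,C,G,E,A] q_used=2 → run F
t=7: queue=[B,D,C,G,E,A] q_used=0 → run B
t=8: queue=[B,D,C,G,E,A] q_used=1 → run B
t=9: queue=[B,D,C,G,E,A] q_used=2 → run B
t=10: queue=[B,D,C,G,E,A] q_used=3 → run B
t=11: queue=[D,C,G,E,A,B] q_used=0 → run D
t=12: queue=[D,C,G,E,A,B] q_used=1 → run D
t=13: queue=[D,C,G,E,A,B] q_used=2 → run D
t=14: queue=[D,C,G,E,A,B] q_used=3 → run D
t=15: queue=[C,G,E,A,B,D] q_used=0 → run C
t=16: queue=[C,G,E,A,B,D] q_used=1 → run C
t=17: queue=[C,G,E,A,B,D] q_used=2 → run C
t=18: queue=[C,G,E,A,B,D] q_used=3 → run C
t=19: queue=[G,E,A,B,D,C] q_used=0 → run G
t=20: queue=[G,E,A,B,D,C] q_used=1 → run G
t=21: queue=[G,E,A,B,D,C] q_used=2 → run G
t=22: queue=[E,A,B,D,C] q_used=0 → run E
t=23: queue=[E,A,B,D,C] q_used=1 → run E
t=24: queue=[E,A,B,D,C] q_used=2 → run E
t=25: queue=[E,A,B,D,C] q_used=3 → run E
t=26: queue=[A,B,D,C,E] q_used=0 → run A
t=27: queue=[A,B,D,C,E] q_used=1 → run A
t=28: queue=[B,D,C,E] q_used=0 → run B
t=29: queue=[B,D,C,E] q_used=1 → run B
t=30: queue=[B,D,C,E] q_used=2 → run B
t=31: queue=[B,D,C,E] q_used=3 → run B
t=32: queue=[D,C,E] q_used=0 → run D
t=33: queue=[D,C,E] q_used=1 → run D
t=34: queue=[C,E] q_used=0 → run C
t=35: queue=[C,E] q_used=1 → run C
t=36: queue=[C,E] q_used=2 → run C
t=37: queue=[C,E] q_used=3 → run C
t=38: queue=[E] q_used=0 → run E
t=39: queue=[E] q_used=1 → run E
t=40: queue=[E] q_used=2 → run E
t=41: queue=[E] q_used=3 → run E
t=42: (idle)
t=43: (idle)
t=44: (idle)

completion order = F, G, A, B, D, C, E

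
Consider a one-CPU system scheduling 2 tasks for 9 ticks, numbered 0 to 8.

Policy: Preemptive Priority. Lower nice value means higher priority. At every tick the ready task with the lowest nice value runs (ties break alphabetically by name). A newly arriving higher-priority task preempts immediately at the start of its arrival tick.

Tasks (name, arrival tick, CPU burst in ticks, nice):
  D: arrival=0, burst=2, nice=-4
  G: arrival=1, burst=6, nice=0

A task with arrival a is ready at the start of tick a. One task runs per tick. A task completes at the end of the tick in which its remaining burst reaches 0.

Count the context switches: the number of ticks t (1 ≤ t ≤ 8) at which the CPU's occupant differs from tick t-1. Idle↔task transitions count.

t=0: ready={D} → run D
t=1: ready={D,G} → run D
t=2: ready={G} → run G
t=3: ready={G} → run G
t=4: ready={G} → run G
t=5: ready={G} → run G
t=6: ready={G} → run G
t=7: ready={G} → run G
t=8: (idle)

context switches = 2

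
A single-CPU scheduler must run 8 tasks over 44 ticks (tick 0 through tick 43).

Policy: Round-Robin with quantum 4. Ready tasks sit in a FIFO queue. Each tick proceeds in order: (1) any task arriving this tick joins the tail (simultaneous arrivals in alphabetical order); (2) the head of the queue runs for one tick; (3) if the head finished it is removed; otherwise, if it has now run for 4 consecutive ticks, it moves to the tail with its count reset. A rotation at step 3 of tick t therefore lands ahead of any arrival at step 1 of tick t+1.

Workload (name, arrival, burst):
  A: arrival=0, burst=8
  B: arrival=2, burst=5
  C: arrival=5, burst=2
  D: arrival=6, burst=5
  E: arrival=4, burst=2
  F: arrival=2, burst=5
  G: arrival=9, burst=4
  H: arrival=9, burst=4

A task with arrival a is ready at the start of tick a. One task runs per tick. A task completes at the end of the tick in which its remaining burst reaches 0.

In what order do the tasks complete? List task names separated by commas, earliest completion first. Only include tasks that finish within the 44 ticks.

completion order = A, E, C, B, G, H, F, D

t=0: queue=[A] q_used=0 → run A
t=1: queue=[A] q_used=1 → run A
t=2: queue=[A,B,F] q_used=2 → run A
t=3: queue=[A,B,F] q_used=3 → run A
t=4: queue=[B,F,A,E] q_used=0 → run B
t=5: queue=[B,F,A,E,C] q_used=1 → run B
t=6: queue=[B,F,A,E,C,D] q_used=2 → run B
t=7: queue=[B,F,A,E,C,D] q_used=3 → run B
t=8: queue=[F,A,E,C,D,B] q_used=0 → run F
t=9: queue=[F,A,E,C,D,B,G,H] q_used=1 → run F
t=10: queue=[F,A,E,C,D,B,G,H] q_used=2 → run F
t=11: queue=[F,A,E,C,D,B,G,H] q_used=3 → run F
t=12: queue=[A,E,C,D,B,G,H,F] q_used=0 → run A
t=13: queue=[A,E,C,D,B,G,H,F] q_used=1 → run A
t=14: queue=[A,E,C,D,B,G,H,F] q_used=2 → run A
t=15: queue=[A,E,C,D,B,G,H,F] q_used=3 → run A
t=16: queue=[E,C,D,B,G,H,F] q_used=0 → run E
t=17: queue=[E,C,D,B,G,H,F] q_used=1 → run E
t=18: queue=[C,D,B,G,H,F] q_used=0 → run C
t=19: queue=[C,D,B,G,H,F] q_used=1 → run C
t=20: queue=[D,B,G,H,F] q_used=0 → run D
t=21: queue=[D,B,G,H,F] q_used=1 → run D
t=22: queue=[D,B,G,H,F] q_used=2 → run D
t=23: queue=[D,B,G,H,F] q_used=3 → run D
t=24: queue=[B,G,H,F,D] q_used=0 → run B
t=25: queue=[G,H,F,D] q_used=0 → run G
t=26: queue=[G,H,F,D] q_used=1 → run G
t=27: queue=[G,H,F,D] q_used=2 → run G
t=28: queue=[G,H,F,D] q_used=3 → run G
t=29: queue=[H,F,D] q_used=0 → run H
t=30: queue=[H,F,D] q_used=1 → run H
t=31: queue=[H,F,D] q_used=2 → run H
t=32: queue=[H,F,D] q_used=3 → run H
t=33: queue=[F,D] q_used=0 → run F
t=34: queue=[D] q_used=0 → run D
t=35: (idle)
t=36: (idle)
t=37: (idle)
t=38: (idle)
t=39: (idle)
t=40: (idle)
t=41: (idle)
t=42: (idle)
t=43: (idle)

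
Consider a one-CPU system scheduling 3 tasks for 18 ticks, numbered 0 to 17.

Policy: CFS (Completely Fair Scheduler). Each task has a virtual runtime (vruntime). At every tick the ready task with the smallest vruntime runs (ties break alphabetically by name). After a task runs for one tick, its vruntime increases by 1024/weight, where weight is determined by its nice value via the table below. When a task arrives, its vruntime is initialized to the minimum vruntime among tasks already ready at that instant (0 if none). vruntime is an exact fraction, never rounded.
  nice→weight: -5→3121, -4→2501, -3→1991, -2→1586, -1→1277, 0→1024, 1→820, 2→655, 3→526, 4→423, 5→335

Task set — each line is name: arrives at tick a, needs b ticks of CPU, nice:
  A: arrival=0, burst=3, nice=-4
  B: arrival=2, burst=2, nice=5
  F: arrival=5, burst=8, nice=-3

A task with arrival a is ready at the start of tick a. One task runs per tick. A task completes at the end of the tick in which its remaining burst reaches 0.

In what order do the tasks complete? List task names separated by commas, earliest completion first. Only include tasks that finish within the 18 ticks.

t=0: vr[A=0] → run A
t=1: vr[A=1024/2501] → run A
t=2: vr[A=2048/2501 B=2048/2501] → run A
t=3: vr[B=2048/2501] → run B
t=4: vr[B=3247104/837835] → run B
t=5: vr[F=0] → run F
t=6: vr[F=1024/1991] → run F
t=7: vr[F=2048/1991] → run F
t=8: vr[F=3072/1991] → run F
t=9: vr[F=4096/1991] → run F
t=10: vr[F=5120/1991] → run F
t=11: vr[F=6144/1991] → run F
t=12: vr[F=7168/1991] → run F
t=13: (idle)
t=14: (idle)
t=15: (idle)
t=16: (idle)
t=17: (idle)

completion order = A, B, F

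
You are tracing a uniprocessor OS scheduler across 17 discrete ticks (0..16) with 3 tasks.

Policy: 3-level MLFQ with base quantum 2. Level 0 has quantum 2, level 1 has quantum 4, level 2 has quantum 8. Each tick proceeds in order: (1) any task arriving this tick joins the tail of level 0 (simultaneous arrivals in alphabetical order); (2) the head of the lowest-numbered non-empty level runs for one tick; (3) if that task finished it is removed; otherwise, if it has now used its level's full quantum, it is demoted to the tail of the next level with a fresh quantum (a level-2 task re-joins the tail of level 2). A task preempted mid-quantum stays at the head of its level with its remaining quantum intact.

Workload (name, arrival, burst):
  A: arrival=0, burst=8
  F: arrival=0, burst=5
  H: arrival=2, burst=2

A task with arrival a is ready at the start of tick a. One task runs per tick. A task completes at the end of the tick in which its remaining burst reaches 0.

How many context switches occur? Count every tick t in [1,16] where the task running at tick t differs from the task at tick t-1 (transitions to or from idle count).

t=0: L0/L1/L2 = AF/-/- → run A
t=1: L0/L1/L2 = AF/-/- → run A
t=2: L0/L1/L2 = FH/A/- → run F
t=3: L0/L1/L2 = FH/A/- → run F
t=4: L0/L1/L2 = H/AF/- → run H
t=5: L0/L1/L2 = H/AF/- → run H
t=6: L0/L1/L2 = -/AF/- → run A
t=7: L0/L1/L2 = -/AF/- → run A
t=8: L0/L1/L2 = -/AF/- → run A
t=9: L0/L1/L2 = -/AF/- → run A
t=10: L0/L1/L2 = -/F/A → run F
t=11: L0/L1/L2 = -/F/A → run F
t=12: L0/L1/L2 = -/F/A → run F
t=13: L0/L1/L2 = -/-/A → run A
t=14: L0/L1/L2 = -/-/A → run A
t=15: (idle)
t=16: (idle)

context switches = 6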